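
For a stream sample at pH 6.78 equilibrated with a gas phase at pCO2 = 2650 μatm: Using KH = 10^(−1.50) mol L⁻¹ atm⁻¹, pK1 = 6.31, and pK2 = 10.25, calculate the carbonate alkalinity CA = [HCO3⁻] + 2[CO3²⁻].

[CO2*] = KH · pCO2 = 10^(−1.50) × 2650×10^-6 = 8.380×10^-5 mol/L
α₀ = 1/(1 + K1/[H⁺] + K1K2/[H⁺]²) = 1/(1 + 10^+0.47 + 10^-3.00) = 0.2530
DIC = [CO2*]/α₀ = 8.380×10^-5 / 0.2530 = 0.3312 mmol/L
CA = (α₁ + 2α₂)·DIC = (0.7467 + 2×0.0002530) × 0.3312 = 0.247 mmol/L

CA = 0.247 mmol/L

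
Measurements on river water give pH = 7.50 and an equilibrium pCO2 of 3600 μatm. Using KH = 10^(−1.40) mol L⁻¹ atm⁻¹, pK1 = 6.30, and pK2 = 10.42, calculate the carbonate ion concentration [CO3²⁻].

[CO3²⁻] = 2.73 μmol/L

[CO2*] = KH · pCO2 = 10^(−1.40) × 3600×10^-6 = 1.433×10^-4 mol/L
α₀ = 1/(1 + K1/[H⁺] + K1K2/[H⁺]²) = 1/(1 + 10^+1.20 + 10^-1.72) = 0.05928
DIC = [CO2*]/α₀ = 1.433×10^-4 / 0.05928 = 2.417 mmol/L
[CO3²⁻] = α₂·DIC; α₂ = 0.001130, so [CO3²⁻] = 0.001130 × 2.417 = 0.00273 mmol/L = 2.73 μmol/L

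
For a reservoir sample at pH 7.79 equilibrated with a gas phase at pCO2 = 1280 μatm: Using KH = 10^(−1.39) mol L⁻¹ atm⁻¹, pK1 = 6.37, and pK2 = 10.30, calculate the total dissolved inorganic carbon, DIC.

DIC = 1.43 mmol/L

[CO2*] = KH · pCO2 = 10^(−1.39) × 1280×10^-6 = 5.214×10^-5 mol/L
α₀ = 1/(1 + K1/[H⁺] + K1K2/[H⁺]²) = 1/(1 + 10^+1.42 + 10^-1.09) = 0.03652
DIC = [CO2*]/α₀ = 5.214×10^-5 / 0.03652 = 1.43 mmol/L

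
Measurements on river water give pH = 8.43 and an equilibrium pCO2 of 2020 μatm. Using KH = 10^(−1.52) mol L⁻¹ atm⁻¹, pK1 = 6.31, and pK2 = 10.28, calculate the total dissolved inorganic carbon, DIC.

[CO2*] = KH · pCO2 = 10^(−1.52) × 2020×10^-6 = 6.100×10^-5 mol/L
α₀ = 1/(1 + K1/[H⁺] + K1K2/[H⁺]²) = 1/(1 + 10^+2.12 + 10^+0.27) = 0.007425
DIC = [CO2*]/α₀ = 6.100×10^-5 / 0.007425 = 8.22 mmol/L

DIC = 8.22 mmol/L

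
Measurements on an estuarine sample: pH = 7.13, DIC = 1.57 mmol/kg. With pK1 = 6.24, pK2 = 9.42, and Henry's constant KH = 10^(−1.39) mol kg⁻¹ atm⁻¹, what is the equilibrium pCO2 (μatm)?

α₀ = 1 / (1 + K1/[H⁺] + K1K2/[H⁺]²) = 1 / (1 + 10^+0.89 + 10^-1.40)
   = 1 / (1 + 7.7625 + 0.039811) = 1/8.8023 = 0.1136
[CO2*] = α₀ × DIC = 0.1136 × 1.57 = 0.1784 mmol/kg
pCO2 = [CO2*]/KH = 1.784×10^-4 / 4.074×10^-2 = 4380 μatm

pCO2 = 4380 μatm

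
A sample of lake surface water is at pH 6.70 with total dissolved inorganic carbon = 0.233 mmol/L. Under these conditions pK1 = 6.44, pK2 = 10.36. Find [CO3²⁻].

α₂ = 1 / (1 + [H⁺]/K2 + [H⁺]²/(K1K2)) = 1 / (1 + 10^+3.66 + 10^+3.40)
   = 1 / (1 + 4570.9 + 2511.9) = 1/7083.8 = 0.0001412
[CO3²⁻] = α₂ × DIC = 0.0001412 × 0.233 = 3.29×10^-5 mmol/L = 0.0329 μmol/L

[CO3²⁻] = 0.0329 μmol/L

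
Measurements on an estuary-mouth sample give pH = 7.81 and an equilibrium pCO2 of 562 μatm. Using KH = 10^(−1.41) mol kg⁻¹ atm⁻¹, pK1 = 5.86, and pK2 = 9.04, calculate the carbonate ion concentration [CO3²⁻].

[CO3²⁻] = 0.115 mmol/kg

[CO2*] = KH · pCO2 = 10^(−1.41) × 562×10^-6 = 2.186×10^-5 mol/kg
α₀ = 1/(1 + K1/[H⁺] + K1K2/[H⁺]²) = 1/(1 + 10^+1.95 + 10^+0.72) = 0.01049
DIC = [CO2*]/α₀ = 2.186×10^-5 / 0.01049 = 2.085 mmol/kg
[CO3²⁻] = α₂·DIC; α₂ = 0.05503, so [CO3²⁻] = 0.05503 × 2.085 = 0.115 mmol/kg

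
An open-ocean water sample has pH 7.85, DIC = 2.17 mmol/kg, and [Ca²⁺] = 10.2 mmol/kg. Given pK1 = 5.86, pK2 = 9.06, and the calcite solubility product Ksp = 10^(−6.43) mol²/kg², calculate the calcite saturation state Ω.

α₂ = 1 / (1 + [H⁺]/K2 + [H⁺]²/(K1K2)) = 1 / (1 + 10^+1.21 + 10^-0.78)
   = 1 / (1 + 16.218 + 0.16596) = 1/17.384 = 0.05752
[CO3²⁻] = α₂ × DIC = 0.05752 × 2.17 = 0.1248 mmol/kg
Ksp = 10^(−6.43) = 3.715×10^-7
Ω = [Ca²⁺][CO3²⁻]/Ksp = (10.2×10^-3)(1.248×10^-4) / 3.715×10^-7 = 3.43

Ω = 3.43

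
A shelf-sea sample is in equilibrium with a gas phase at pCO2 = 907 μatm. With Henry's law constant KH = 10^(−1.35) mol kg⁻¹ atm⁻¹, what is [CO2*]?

KH = 10^(−1.35) = 4.467×10^-2 mol kg⁻¹ atm⁻¹
[CO2*] = KH · pCO2 = 4.467×10^-2 × 907×10^-6 atm = 4.05×10^-5 mol/kg

[CO2*] = 40.5 μmol/kg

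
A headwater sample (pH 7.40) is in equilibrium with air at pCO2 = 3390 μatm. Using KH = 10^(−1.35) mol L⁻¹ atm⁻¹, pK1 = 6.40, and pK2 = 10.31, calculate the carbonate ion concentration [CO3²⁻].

[CO3²⁻] = 1.86 μmol/L

[CO2*] = KH · pCO2 = 10^(−1.35) × 3390×10^-6 = 1.514×10^-4 mol/L
α₀ = 1/(1 + K1/[H⁺] + K1K2/[H⁺]²) = 1/(1 + 10^+1.00 + 10^-1.91) = 0.09081
DIC = [CO2*]/α₀ = 1.514×10^-4 / 0.09081 = 1.668 mmol/L
[CO3²⁻] = α₂·DIC; α₂ = 0.001117, so [CO3²⁻] = 0.001117 × 1.668 = 0.00186 mmol/L = 1.86 μmol/L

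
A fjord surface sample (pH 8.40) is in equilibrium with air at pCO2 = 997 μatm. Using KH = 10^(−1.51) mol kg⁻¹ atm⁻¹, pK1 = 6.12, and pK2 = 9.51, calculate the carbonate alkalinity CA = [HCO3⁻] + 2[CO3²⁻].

CA = 6.78 mmol/kg

[CO2*] = KH · pCO2 = 10^(−1.51) × 997×10^-6 = 3.081×10^-5 mol/kg
α₀ = 1/(1 + K1/[H⁺] + K1K2/[H⁺]²) = 1/(1 + 10^+2.28 + 10^+1.17) = 0.004846
DIC = [CO2*]/α₀ = 3.081×10^-5 / 0.004846 = 6.357 mmol/kg
CA = (α₁ + 2α₂)·DIC = (0.9235 + 2×0.07168) × 6.357 = 6.78 mmol/kg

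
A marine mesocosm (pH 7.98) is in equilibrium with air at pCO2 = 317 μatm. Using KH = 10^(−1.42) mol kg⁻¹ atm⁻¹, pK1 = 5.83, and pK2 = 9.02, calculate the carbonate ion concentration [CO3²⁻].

[CO3²⁻] = 0.155 mmol/kg

[CO2*] = KH · pCO2 = 10^(−1.42) × 317×10^-6 = 1.205×10^-5 mol/kg
α₀ = 1/(1 + K1/[H⁺] + K1K2/[H⁺]²) = 1/(1 + 10^+2.15 + 10^+1.11) = 0.006446
DIC = [CO2*]/α₀ = 1.205×10^-5 / 0.006446 = 1.870 mmol/kg
[CO3²⁻] = α₂·DIC; α₂ = 0.08304, so [CO3²⁻] = 0.08304 × 1.870 = 0.155 mmol/kg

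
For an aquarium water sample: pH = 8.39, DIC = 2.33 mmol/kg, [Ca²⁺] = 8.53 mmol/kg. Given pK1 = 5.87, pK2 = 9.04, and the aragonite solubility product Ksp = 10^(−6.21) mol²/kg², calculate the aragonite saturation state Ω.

Ω = 5.88

α₂ = 1 / (1 + [H⁺]/K2 + [H⁺]²/(K1K2)) = 1 / (1 + 10^+0.65 + 10^-1.87)
   = 1 / (1 + 4.4668 + 0.013490) = 1/5.4803 = 0.1825
[CO3²⁻] = α₂ × DIC = 0.1825 × 2.33 = 0.4252 mmol/kg
Ksp = 10^(−6.21) = 6.166×10^-7
Ω = [Ca²⁺][CO3²⁻]/Ksp = (8.53×10^-3)(4.252×10^-4) / 6.166×10^-7 = 5.88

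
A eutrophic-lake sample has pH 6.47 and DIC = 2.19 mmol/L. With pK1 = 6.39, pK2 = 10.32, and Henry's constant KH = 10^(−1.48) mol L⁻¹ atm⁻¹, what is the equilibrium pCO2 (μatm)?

α₀ = 1 / (1 + K1/[H⁺] + K1K2/[H⁺]²) = 1 / (1 + 10^+0.08 + 10^-3.77)
   = 1 / (1 + 1.2023 + 0.00016982) = 1/2.2024 = 0.4540
[CO2*] = α₀ × DIC = 0.4540 × 2.19 = 0.9944 mmol/L
pCO2 = [CO2*]/KH = 9.944×10^-4 / 3.311×10^-2 = 3.00×10^4 μatm

pCO2 = 3.00×10^4 μatm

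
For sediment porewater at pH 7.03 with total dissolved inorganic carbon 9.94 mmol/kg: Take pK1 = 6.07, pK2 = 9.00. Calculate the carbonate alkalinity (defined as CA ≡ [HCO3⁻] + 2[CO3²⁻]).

CA = 9.06 mmol/kg

CA = [HCO3⁻] + 2[CO3²⁻] = (α₁ + 2α₂)·DIC
At pH 7.03: [H⁺]/K1 = 10^-0.96 = 0.10965, K2/[H⁺] = 10^-1.97 = 0.010715
α₁ = 1/(1 + 0.10965 + 0.010715) = 1/1.1204 = 0.8926; α₂ = α₁·K2/[H⁺] = 0.009564
α₁ + 2α₂ = 0.9117
CA = 0.9117 × 9.94 = 9.06 mmol/kg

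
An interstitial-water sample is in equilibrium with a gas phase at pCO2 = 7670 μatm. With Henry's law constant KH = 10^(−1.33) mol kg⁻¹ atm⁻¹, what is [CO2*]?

KH = 10^(−1.33) = 4.677×10^-2 mol kg⁻¹ atm⁻¹
[CO2*] = KH · pCO2 = 4.677×10^-2 × 7670×10^-6 atm = 3.59×10^-4 mol/kg

[CO2*] = 359 μmol/kg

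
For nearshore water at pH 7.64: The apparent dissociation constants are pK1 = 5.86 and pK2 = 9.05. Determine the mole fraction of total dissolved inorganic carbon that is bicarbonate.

α₁ = 0.947

α₁ = 1 / (1 + [H⁺]/K1 + K2/[H⁺]) = 1 / (1 + 10^-1.78 + 10^-1.41)
   = 1 / (1 + 0.016596 + 0.038905) = 1/1.0555 = 0.9474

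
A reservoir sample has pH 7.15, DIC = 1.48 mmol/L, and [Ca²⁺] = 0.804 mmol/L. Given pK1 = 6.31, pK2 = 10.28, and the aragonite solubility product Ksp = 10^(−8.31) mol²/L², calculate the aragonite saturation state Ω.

α₂ = 1 / (1 + [H⁺]/K2 + [H⁺]²/(K1K2)) = 1 / (1 + 10^+3.13 + 10^+2.29)
   = 1 / (1 + 1349.0 + 194.98) = 1/1544.9 = 0.0006473
[CO3²⁻] = α₂ × DIC = 0.0006473 × 1.48 = 0.0009580 mmol/L = 0.9580 μmol/L
Ksp = 10^(−8.31) = 4.898×10^-9
Ω = [Ca²⁺][CO3²⁻]/Ksp = (0.804×10^-3)(9.580×10^-7) / 4.898×10^-9 = 0.157

Ω = 0.157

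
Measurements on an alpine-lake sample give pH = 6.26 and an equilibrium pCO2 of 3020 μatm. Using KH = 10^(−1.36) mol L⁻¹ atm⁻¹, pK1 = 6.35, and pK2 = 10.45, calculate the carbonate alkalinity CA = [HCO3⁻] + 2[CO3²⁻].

CA = 0.107 mmol/L

[CO2*] = KH · pCO2 = 10^(−1.36) × 3020×10^-6 = 1.318×10^-4 mol/L
α₀ = 1/(1 + K1/[H⁺] + K1K2/[H⁺]²) = 1/(1 + 10^-0.09 + 10^-4.28) = 0.5516
DIC = [CO2*]/α₀ = 1.318×10^-4 / 0.5516 = 0.2390 mmol/L
CA = (α₁ + 2α₂)·DIC = (0.4484 + 2×2.895×10^-5) × 0.2390 = 0.107 mmol/L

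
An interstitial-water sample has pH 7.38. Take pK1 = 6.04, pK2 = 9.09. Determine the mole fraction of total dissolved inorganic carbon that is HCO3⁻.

α₁ = 1 / (1 + [H⁺]/K1 + K2/[H⁺]) = 1 / (1 + 10^-1.34 + 10^-1.71)
   = 1 / (1 + 0.045709 + 0.019498) = 1/1.0652 = 0.9388

α₁ = 0.939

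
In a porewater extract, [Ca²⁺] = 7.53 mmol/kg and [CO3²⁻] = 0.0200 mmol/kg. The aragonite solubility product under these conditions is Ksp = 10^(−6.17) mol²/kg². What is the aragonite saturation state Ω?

Ksp = 10^(−6.17) = 6.761×10^-7
Ω = [Ca²⁺][CO3²⁻]/Ksp = (7.53×10^-3)(0.0200×10^-3) / 6.761×10^-7 = 0.223

Ω = 0.223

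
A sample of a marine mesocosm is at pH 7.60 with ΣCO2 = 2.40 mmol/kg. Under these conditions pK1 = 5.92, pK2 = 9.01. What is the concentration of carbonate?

[CO3²⁻] = 0.0881 mmol/kg

α₂ = 1 / (1 + [H⁺]/K2 + [H⁺]²/(K1K2)) = 1 / (1 + 10^+1.41 + 10^-0.27)
   = 1 / (1 + 25.704 + 0.53703) = 1/27.241 = 0.03671
[CO3²⁻] = α₂ × DIC = 0.03671 × 2.40 = 0.0881 mmol/kg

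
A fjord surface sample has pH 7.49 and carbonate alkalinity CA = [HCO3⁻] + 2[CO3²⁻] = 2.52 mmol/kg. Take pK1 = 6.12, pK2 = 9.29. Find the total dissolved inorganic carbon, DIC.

CA = [HCO3⁻] + 2[CO3²⁻] = (α₁ + 2α₂)·DIC
At pH 7.49: [H⁺]/K1 = 10^-1.37 = 0.042658, K2/[H⁺] = 10^-1.80 = 0.015849
α₁ = 1/(1 + 0.042658 + 0.015849) = 1/1.0585 = 0.9447; α₂ = α₁·K2/[H⁺] = 0.01497
α₁ + 2α₂ = 0.9747
DIC = CA / (α₁ + 2α₂) = 2.52 / 0.9747 = 2.59 mmol/kg

DIC = 2.59 mmol/kg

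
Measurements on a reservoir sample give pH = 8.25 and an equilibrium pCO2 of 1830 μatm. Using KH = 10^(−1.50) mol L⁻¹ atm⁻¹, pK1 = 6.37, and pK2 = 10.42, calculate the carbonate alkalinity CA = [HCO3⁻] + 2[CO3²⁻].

[CO2*] = KH · pCO2 = 10^(−1.50) × 1830×10^-6 = 5.787×10^-5 mol/L
α₀ = 1/(1 + K1/[H⁺] + K1K2/[H⁺]²) = 1/(1 + 10^+1.88 + 10^-0.29) = 0.01292
DIC = [CO2*]/α₀ = 5.787×10^-5 / 0.01292 = 4.477 mmol/L
CA = (α₁ + 2α₂)·DIC = (0.9804 + 2×0.006629) × 4.477 = 4.45 mmol/L

CA = 4.45 mmol/L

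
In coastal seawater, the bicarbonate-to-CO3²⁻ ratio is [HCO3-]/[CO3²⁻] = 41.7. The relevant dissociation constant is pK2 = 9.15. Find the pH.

pH = 7.53

From K2 = [H⁺][CO3²⁻]/[HCO3-]:  pH = pK2 − log₁₀([HCO3-]/[CO3²⁻])
log₁₀(41.7) = +1.620
pH = 9.15 − (+1.620) = 7.53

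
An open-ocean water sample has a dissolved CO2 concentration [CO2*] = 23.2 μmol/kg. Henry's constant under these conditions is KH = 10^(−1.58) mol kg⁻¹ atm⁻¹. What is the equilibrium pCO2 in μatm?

KH = 10^(−1.58) = 2.630×10^-2 mol kg⁻¹ atm⁻¹
pCO2 = [CO2*]/KH = 23.2×10^-6 / 2.630×10^-2 = 8.82×10^-4 atm = 882 μatm

pCO2 = 882 μatm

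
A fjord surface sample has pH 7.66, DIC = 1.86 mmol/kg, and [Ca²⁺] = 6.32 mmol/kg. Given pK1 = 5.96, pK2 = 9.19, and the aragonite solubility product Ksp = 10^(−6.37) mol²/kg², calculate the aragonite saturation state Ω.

Ω = 0.775

α₂ = 1 / (1 + [H⁺]/K2 + [H⁺]²/(K1K2)) = 1 / (1 + 10^+1.53 + 10^-0.17)
   = 1 / (1 + 33.884 + 0.67608) = 1/35.560 = 0.02812
[CO3²⁻] = α₂ × DIC = 0.02812 × 1.86 = 0.05231 mmol/kg
Ksp = 10^(−6.37) = 4.266×10^-7
Ω = [Ca²⁺][CO3²⁻]/Ksp = (6.32×10^-3)(5.231×10^-5) / 4.266×10^-7 = 0.775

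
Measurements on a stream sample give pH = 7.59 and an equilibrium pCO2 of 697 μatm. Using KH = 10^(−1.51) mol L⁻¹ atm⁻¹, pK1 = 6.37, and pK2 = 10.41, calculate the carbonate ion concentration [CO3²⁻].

[CO3²⁻] = 0.541 μmol/L

[CO2*] = KH · pCO2 = 10^(−1.51) × 697×10^-6 = 2.154×10^-5 mol/L
α₀ = 1/(1 + K1/[H⁺] + K1K2/[H⁺]²) = 1/(1 + 10^+1.22 + 10^-1.60) = 0.05675
DIC = [CO2*]/α₀ = 2.154×10^-5 / 0.05675 = 0.3795 mmol/L
[CO3²⁻] = α₂·DIC; α₂ = 0.001426, so [CO3²⁻] = 0.001426 × 0.3795 = 0.000541 mmol/L = 0.541 μmol/L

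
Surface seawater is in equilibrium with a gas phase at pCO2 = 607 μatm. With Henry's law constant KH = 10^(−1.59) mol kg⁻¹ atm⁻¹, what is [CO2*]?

[CO2*] = 15.6 μmol/kg

KH = 10^(−1.59) = 2.570×10^-2 mol kg⁻¹ atm⁻¹
[CO2*] = KH · pCO2 = 2.570×10^-2 × 607×10^-6 atm = 1.56×10^-5 mol/kg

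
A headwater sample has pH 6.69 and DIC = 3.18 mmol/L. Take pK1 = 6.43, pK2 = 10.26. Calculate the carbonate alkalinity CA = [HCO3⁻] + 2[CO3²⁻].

CA = [HCO3⁻] + 2[CO3²⁻] = (α₁ + 2α₂)·DIC
At pH 6.69: [H⁺]/K1 = 10^-0.26 = 0.54954, K2/[H⁺] = 10^-3.57 = 0.00026915
α₁ = 1/(1 + 0.54954 + 0.00026915) = 1/1.5498 = 0.6452; α₂ = α₁·K2/[H⁺] = 0.0001737
α₁ + 2α₂ = 0.6456
CA = 0.6456 × 3.18 = 2.05 mmol/L

CA = 2.05 mmol/L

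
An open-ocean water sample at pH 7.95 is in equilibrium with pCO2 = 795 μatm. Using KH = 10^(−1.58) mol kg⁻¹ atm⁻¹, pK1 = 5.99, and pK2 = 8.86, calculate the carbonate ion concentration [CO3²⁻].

[CO2*] = KH · pCO2 = 10^(−1.58) × 795×10^-6 = 2.091×10^-5 mol/kg
α₀ = 1/(1 + K1/[H⁺] + K1K2/[H⁺]²) = 1/(1 + 10^+1.96 + 10^+1.05) = 0.009669
DIC = [CO2*]/α₀ = 2.091×10^-5 / 0.009669 = 2.163 mmol/kg
[CO3²⁻] = α₂·DIC; α₂ = 0.1085, so [CO3²⁻] = 0.1085 × 2.163 = 0.235 mmol/kg

[CO3²⁻] = 0.235 mmol/kg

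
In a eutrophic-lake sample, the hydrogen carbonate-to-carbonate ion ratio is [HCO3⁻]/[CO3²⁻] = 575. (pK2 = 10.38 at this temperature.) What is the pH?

pH = 7.62

From K2 = [H⁺][CO3²⁻]/[HCO3⁻]:  pH = pK2 − log₁₀([HCO3⁻]/[CO3²⁻])
log₁₀(575) = +2.760
pH = 10.38 − (+2.760) = 7.62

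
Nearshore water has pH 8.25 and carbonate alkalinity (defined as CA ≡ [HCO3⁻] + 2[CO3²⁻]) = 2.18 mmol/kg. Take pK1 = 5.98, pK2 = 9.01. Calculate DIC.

DIC = 1.91 mmol/kg

CA = [HCO3⁻] + 2[CO3²⁻] = (α₁ + 2α₂)·DIC
At pH 8.25: [H⁺]/K1 = 10^-2.27 = 0.0053703, K2/[H⁺] = 10^-0.76 = 0.17378
α₁ = 1/(1 + 0.0053703 + 0.17378) = 1/1.1792 = 0.8481; α₂ = α₁·K2/[H⁺] = 0.1474
α₁ + 2α₂ = 1.1428
DIC = CA / (α₁ + 2α₂) = 2.18 / 1.1428 = 1.91 mmol/kg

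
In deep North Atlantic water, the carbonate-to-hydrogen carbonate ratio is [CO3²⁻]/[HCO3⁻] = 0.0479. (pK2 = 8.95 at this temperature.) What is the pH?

pH = 7.63

From K2 = [H⁺][CO3²⁻]/[HCO3⁻]:  pH = pK2 + log₁₀([CO3²⁻]/[HCO3⁻])
log₁₀(0.0479) = -1.320
pH = 8.95 + (-1.320) = 7.63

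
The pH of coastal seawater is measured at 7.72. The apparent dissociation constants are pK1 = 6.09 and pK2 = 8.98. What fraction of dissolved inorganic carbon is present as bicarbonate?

α₁ = 0.927

α₁ = 1 / (1 + [H⁺]/K1 + K2/[H⁺]) = 1 / (1 + 10^-1.63 + 10^-1.26)
   = 1 / (1 + 0.023442 + 0.054954) = 1/1.0784 = 0.9273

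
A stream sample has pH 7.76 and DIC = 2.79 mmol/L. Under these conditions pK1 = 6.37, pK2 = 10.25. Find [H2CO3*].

[CO2*] = 0.109 mmol/L

α₀ = 1 / (1 + K1/[H⁺] + K1K2/[H⁺]²) = 1 / (1 + 10^+1.39 + 10^-1.10)
   = 1 / (1 + 24.547 + 0.079433) = 1/25.627 = 0.03902
[CO2*] = α₀ × DIC = 0.03902 × 2.79 = 0.109 mmol/L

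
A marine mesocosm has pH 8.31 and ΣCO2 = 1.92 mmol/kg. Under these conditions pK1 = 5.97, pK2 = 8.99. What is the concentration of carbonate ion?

α₂ = 1 / (1 + [H⁺]/K2 + [H⁺]²/(K1K2)) = 1 / (1 + 10^+0.68 + 10^-1.66)
   = 1 / (1 + 4.7863 + 0.021878) = 1/5.8082 = 0.1722
[CO3²⁻] = α₂ × DIC = 0.1722 × 1.92 = 0.331 mmol/kg

[CO3²⁻] = 0.331 mmol/kg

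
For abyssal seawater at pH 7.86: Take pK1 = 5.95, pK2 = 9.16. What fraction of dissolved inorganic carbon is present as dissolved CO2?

α₀ = 0.0116

α₀ = 1 / (1 + K1/[H⁺] + K1K2/[H⁺]²) = 1 / (1 + 10^+1.91 + 10^+0.61)
   = 1 / (1 + 81.283 + 4.0738) = 1/86.357 = 0.01158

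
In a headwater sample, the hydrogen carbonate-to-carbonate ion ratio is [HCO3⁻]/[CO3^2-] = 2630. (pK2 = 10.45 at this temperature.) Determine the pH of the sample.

From K2 = [H⁺][CO3^2-]/[HCO3⁻]:  pH = pK2 − log₁₀([HCO3⁻]/[CO3^2-])
log₁₀(2630) = +3.420
pH = 10.45 − (+3.420) = 7.03

pH = 7.03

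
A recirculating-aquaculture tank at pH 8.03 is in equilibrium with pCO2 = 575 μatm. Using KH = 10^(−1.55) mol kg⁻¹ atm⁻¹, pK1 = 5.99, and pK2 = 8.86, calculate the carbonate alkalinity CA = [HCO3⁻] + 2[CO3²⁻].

CA = 2.30 mmol/kg

[CO2*] = KH · pCO2 = 10^(−1.55) × 575×10^-6 = 1.621×10^-5 mol/kg
α₀ = 1/(1 + K1/[H⁺] + K1K2/[H⁺]²) = 1/(1 + 10^+2.04 + 10^+1.21) = 0.007882
DIC = [CO2*]/α₀ = 1.621×10^-5 / 0.007882 = 2.056 mmol/kg
CA = (α₁ + 2α₂)·DIC = (0.8643 + 2×0.1278) × 2.056 = 2.30 mmol/kg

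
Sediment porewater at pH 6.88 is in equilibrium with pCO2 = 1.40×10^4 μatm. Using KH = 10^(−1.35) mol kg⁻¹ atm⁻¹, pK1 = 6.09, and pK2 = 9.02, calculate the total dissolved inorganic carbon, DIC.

[CO2*] = KH · pCO2 = 10^(−1.35) × 1.40×10^4×10^-6 = 6.254×10^-4 mol/kg
α₀ = 1/(1 + K1/[H⁺] + K1K2/[H⁺]²) = 1/(1 + 10^+0.79 + 10^-1.35) = 0.1387
DIC = [CO2*]/α₀ = 6.254×10^-4 / 0.1387 = 4.51 mmol/kg

DIC = 4.51 mmol/kg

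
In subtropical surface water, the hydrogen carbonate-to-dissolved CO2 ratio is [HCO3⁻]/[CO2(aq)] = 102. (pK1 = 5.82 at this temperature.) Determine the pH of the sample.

From K1 = [H⁺][HCO3⁻]/[CO2(aq)]:  pH = pK1 + log₁₀([HCO3⁻]/[CO2(aq)])
log₁₀(102) = +2.009
pH = 5.82 + (+2.009) = 7.83

pH = 7.83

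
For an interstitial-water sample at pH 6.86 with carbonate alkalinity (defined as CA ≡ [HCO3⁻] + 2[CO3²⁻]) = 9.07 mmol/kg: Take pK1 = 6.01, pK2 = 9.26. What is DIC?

DIC = 10.3 mmol/kg

CA = [HCO3⁻] + 2[CO3²⁻] = (α₁ + 2α₂)·DIC
At pH 6.86: [H⁺]/K1 = 10^-0.85 = 0.14125, K2/[H⁺] = 10^-2.40 = 0.0039811
α₁ = 1/(1 + 0.14125 + 0.0039811) = 1/1.1452 = 0.8732; α₂ = α₁·K2/[H⁺] = 0.003476
α₁ + 2α₂ = 0.8801
DIC = CA / (α₁ + 2α₂) = 9.07 / 0.8801 = 10.3 mmol/kg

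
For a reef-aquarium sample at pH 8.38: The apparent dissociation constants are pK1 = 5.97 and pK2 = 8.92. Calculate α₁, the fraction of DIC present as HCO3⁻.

α₁ = 0.774

α₁ = 1 / (1 + [H⁺]/K1 + K2/[H⁺]) = 1 / (1 + 10^-2.41 + 10^-0.54)
   = 1 / (1 + 0.0038905 + 0.28840) = 1/1.2923 = 0.7738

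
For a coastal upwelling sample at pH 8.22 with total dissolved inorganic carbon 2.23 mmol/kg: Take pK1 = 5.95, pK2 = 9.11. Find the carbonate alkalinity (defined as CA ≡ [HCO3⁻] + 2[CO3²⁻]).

CA = [HCO3⁻] + 2[CO3²⁻] = (α₁ + 2α₂)·DIC
At pH 8.22: [H⁺]/K1 = 10^-2.27 = 0.0053703, K2/[H⁺] = 10^-0.89 = 0.12882
α₁ = 1/(1 + 0.0053703 + 0.12882) = 1/1.1342 = 0.8817; α₂ = α₁·K2/[H⁺] = 0.1136
α₁ + 2α₂ = 1.1088
CA = 1.1088 × 2.23 = 2.47 mmol/kg

CA = 2.47 mmol/kg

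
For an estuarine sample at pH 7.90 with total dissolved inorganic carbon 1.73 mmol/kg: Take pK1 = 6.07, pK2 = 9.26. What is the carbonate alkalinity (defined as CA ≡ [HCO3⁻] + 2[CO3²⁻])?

CA = [HCO3⁻] + 2[CO3²⁻] = (α₁ + 2α₂)·DIC
At pH 7.90: [H⁺]/K1 = 10^-1.83 = 0.014791, K2/[H⁺] = 10^-1.36 = 0.043652
α₁ = 1/(1 + 0.014791 + 0.043652) = 1/1.0584 = 0.9448; α₂ = α₁·K2/[H⁺] = 0.04124
α₁ + 2α₂ = 1.0273
CA = 1.0273 × 1.73 = 1.78 mmol/kg

CA = 1.78 mmol/kg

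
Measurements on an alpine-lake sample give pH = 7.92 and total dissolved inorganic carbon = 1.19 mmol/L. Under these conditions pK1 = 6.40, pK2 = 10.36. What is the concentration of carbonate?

[CO3²⁻] = 4.18 μmol/L

α₂ = 1 / (1 + [H⁺]/K2 + [H⁺]²/(K1K2)) = 1 / (1 + 10^+2.44 + 10^+0.92)
   = 1 / (1 + 275.42 + 8.3176) = 1/284.74 = 0.003512
[CO3²⁻] = α₂ × DIC = 0.003512 × 1.19 = 0.00418 mmol/L = 4.18 μmol/L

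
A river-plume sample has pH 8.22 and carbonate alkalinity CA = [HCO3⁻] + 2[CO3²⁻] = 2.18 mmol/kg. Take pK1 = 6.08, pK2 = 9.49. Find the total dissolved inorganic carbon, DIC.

CA = [HCO3⁻] + 2[CO3²⁻] = (α₁ + 2α₂)·DIC
At pH 8.22: [H⁺]/K1 = 10^-2.14 = 0.0072444, K2/[H⁺] = 10^-1.27 = 0.053703
α₁ = 1/(1 + 0.0072444 + 0.053703) = 1/1.0609 = 0.9426; α₂ = α₁·K2/[H⁺] = 0.05062
α₁ + 2α₂ = 1.0438
DIC = CA / (α₁ + 2α₂) = 2.18 / 1.0438 = 2.09 mmol/kg

DIC = 2.09 mmol/kg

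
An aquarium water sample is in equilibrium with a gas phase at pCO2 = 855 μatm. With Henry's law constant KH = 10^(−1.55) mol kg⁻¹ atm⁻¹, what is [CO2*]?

[CO2*] = 24.1 μmol/kg

KH = 10^(−1.55) = 2.818×10^-2 mol kg⁻¹ atm⁻¹
[CO2*] = KH · pCO2 = 2.818×10^-2 × 855×10^-6 atm = 2.41×10^-5 mol/kg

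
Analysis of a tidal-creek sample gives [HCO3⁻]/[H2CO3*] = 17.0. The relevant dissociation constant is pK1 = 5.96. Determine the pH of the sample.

From K1 = [H⁺][HCO3⁻]/[H2CO3*]:  pH = pK1 + log₁₀([HCO3⁻]/[H2CO3*])
log₁₀(17.0) = +1.230
pH = 5.96 + (+1.230) = 7.19

pH = 7.19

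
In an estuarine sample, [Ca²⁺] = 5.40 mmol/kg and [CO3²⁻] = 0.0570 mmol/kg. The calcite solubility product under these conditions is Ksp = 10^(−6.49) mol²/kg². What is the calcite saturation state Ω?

Ksp = 10^(−6.49) = 3.236×10^-7
Ω = [Ca²⁺][CO3²⁻]/Ksp = (5.40×10^-3)(0.0570×10^-3) / 3.236×10^-7 = 0.951

Ω = 0.951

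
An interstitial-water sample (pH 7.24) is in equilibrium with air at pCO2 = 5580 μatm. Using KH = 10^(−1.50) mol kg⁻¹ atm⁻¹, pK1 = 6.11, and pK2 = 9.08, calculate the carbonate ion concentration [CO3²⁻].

[CO2*] = KH · pCO2 = 10^(−1.50) × 5580×10^-6 = 1.765×10^-4 mol/kg
α₀ = 1/(1 + K1/[H⁺] + K1K2/[H⁺]²) = 1/(1 + 10^+1.13 + 10^-0.71) = 0.06810
DIC = [CO2*]/α₀ = 1.765×10^-4 / 0.06810 = 2.591 mmol/kg
[CO3²⁻] = α₂·DIC; α₂ = 0.01328, so [CO3²⁻] = 0.01328 × 2.591 = 0.0344 mmol/kg

[CO3²⁻] = 0.0344 mmol/kg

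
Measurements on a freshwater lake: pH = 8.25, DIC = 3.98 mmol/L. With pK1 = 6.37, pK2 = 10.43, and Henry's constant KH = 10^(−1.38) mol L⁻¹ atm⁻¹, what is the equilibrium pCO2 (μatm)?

pCO2 = 1230 μatm

α₀ = 1 / (1 + K1/[H⁺] + K1K2/[H⁺]²) = 1 / (1 + 10^+1.88 + 10^-0.30)
   = 1 / (1 + 75.858 + 0.50119) = 1/77.359 = 0.01293
[CO2*] = α₀ × DIC = 0.01293 × 3.98 = 0.05145 mmol/L
pCO2 = [CO2*]/KH = 5.145×10^-5 / 4.169×10^-2 = 1230 μatm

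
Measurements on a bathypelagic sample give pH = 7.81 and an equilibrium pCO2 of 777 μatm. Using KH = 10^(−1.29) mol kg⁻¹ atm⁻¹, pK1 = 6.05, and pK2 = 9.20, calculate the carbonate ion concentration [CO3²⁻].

[CO3²⁻] = 0.0934 mmol/kg

[CO2*] = KH · pCO2 = 10^(−1.29) × 777×10^-6 = 3.985×10^-5 mol/kg
α₀ = 1/(1 + K1/[H⁺] + K1K2/[H⁺]²) = 1/(1 + 10^+1.76 + 10^+0.37) = 0.01642
DIC = [CO2*]/α₀ = 3.985×10^-5 / 0.01642 = 2.426 mmol/kg
[CO3²⁻] = α₂·DIC; α₂ = 0.03850, so [CO3²⁻] = 0.03850 × 2.426 = 0.0934 mmol/kg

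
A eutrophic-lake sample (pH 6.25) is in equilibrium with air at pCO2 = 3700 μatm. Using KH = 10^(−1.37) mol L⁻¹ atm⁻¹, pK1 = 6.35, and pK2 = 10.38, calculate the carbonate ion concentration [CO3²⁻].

[CO2*] = KH · pCO2 = 10^(−1.37) × 3700×10^-6 = 1.578×10^-4 mol/L
α₀ = 1/(1 + K1/[H⁺] + K1K2/[H⁺]²) = 1/(1 + 10^-0.10 + 10^-4.23) = 0.5573
DIC = [CO2*]/α₀ = 1.578×10^-4 / 0.5573 = 0.2832 mmol/L
[CO3²⁻] = α₂·DIC; α₂ = 3.282×10^-5, so [CO3²⁻] = 3.282×10^-5 × 0.2832 = 9.29×10^-6 mmol/L = 0.00929 μmol/L

[CO3²⁻] = 0.00929 μmol/L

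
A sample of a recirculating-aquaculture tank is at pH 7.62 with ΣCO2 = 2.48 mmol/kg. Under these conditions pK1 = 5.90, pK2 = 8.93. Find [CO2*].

α₀ = 1 / (1 + K1/[H⁺] + K1K2/[H⁺]²) = 1 / (1 + 10^+1.72 + 10^+0.41)
   = 1 / (1 + 52.481 + 2.5704) = 1/56.051 = 0.01784
[CO2*] = α₀ × DIC = 0.01784 × 2.48 = 0.0442 mmol/kg

[CO2*] = 0.0442 mmol/kg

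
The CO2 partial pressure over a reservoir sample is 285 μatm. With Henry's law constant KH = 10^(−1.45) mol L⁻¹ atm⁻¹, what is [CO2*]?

KH = 10^(−1.45) = 3.548×10^-2 mol L⁻¹ atm⁻¹
[CO2*] = KH · pCO2 = 3.548×10^-2 × 285×10^-6 atm = 1.01×10^-5 mol/L

[CO2*] = 10.1 μmol/L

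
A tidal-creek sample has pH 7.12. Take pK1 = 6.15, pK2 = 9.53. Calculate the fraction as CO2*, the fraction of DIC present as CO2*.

α₀ = 0.0964

α₀ = 1 / (1 + K1/[H⁺] + K1K2/[H⁺]²) = 1 / (1 + 10^+0.97 + 10^-1.44)
   = 1 / (1 + 9.3325 + 0.036308) = 1/10.369 = 0.09644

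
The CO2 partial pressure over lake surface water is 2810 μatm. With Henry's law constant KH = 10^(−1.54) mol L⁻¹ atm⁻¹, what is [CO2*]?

KH = 10^(−1.54) = 2.884×10^-2 mol L⁻¹ atm⁻¹
[CO2*] = KH · pCO2 = 2.884×10^-2 × 2810×10^-6 atm = 8.10×10^-5 mol/L

[CO2*] = 81.0 μmol/L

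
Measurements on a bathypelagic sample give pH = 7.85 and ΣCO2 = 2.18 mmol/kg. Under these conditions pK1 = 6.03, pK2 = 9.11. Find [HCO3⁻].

[HCO3⁻] = 2.04 mmol/kg

α₁ = 1 / (1 + [H⁺]/K1 + K2/[H⁺]) = 1 / (1 + 10^-1.82 + 10^-1.26)
   = 1 / (1 + 0.015136 + 0.054954) = 1/1.0701 = 0.9345
[HCO3⁻] = α₁ × DIC = 0.9345 × 2.18 = 2.04 mmol/kg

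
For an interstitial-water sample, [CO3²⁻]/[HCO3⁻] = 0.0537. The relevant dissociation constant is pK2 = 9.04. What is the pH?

From K2 = [H⁺][CO3²⁻]/[HCO3⁻]:  pH = pK2 + log₁₀([CO3²⁻]/[HCO3⁻])
log₁₀(0.0537) = -1.270
pH = 9.04 + (-1.270) = 7.77

pH = 7.77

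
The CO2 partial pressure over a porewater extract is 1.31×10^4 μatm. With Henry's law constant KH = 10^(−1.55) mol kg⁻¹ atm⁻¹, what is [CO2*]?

KH = 10^(−1.55) = 2.818×10^-2 mol kg⁻¹ atm⁻¹
[CO2*] = KH · pCO2 = 2.818×10^-2 × 1.31×10^4×10^-6 atm = 3.69×10^-4 mol/kg

[CO2*] = 369 μmol/kg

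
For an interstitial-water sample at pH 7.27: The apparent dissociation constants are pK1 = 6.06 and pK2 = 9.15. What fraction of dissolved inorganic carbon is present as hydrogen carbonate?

α₁ = 0.930

α₁ = 1 / (1 + [H⁺]/K1 + K2/[H⁺]) = 1 / (1 + 10^-1.21 + 10^-1.88)
   = 1 / (1 + 0.061660 + 0.013183) = 1/1.0748 = 0.9304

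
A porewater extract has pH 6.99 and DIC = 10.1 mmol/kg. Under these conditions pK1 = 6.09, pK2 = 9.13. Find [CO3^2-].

α₂ = 1 / (1 + [H⁺]/K2 + [H⁺]²/(K1K2)) = 1 / (1 + 10^+2.14 + 10^+1.24)
   = 1 / (1 + 138.04 + 17.378) = 1/156.42 = 0.006393
[CO3²⁻] = α₂ × DIC = 0.006393 × 10.1 = 0.0646 mmol/kg

[CO3²⁻] = 0.0646 mmol/kg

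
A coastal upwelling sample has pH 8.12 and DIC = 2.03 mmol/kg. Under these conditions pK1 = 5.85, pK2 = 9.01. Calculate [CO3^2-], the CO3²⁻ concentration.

α₂ = 1 / (1 + [H⁺]/K2 + [H⁺]²/(K1K2)) = 1 / (1 + 10^+0.89 + 10^-1.38)
   = 1 / (1 + 7.7625 + 0.041687) = 1/8.8042 = 0.1136
[CO3²⁻] = α₂ × DIC = 0.1136 × 2.03 = 0.231 mmol/kg

[CO3²⁻] = 0.231 mmol/kg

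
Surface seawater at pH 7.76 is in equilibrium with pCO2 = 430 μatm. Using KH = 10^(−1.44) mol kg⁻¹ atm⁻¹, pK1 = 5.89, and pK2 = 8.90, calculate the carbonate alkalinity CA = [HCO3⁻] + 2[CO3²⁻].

[CO2*] = KH · pCO2 = 10^(−1.44) × 430×10^-6 = 1.561×10^-5 mol/kg
α₀ = 1/(1 + K1/[H⁺] + K1K2/[H⁺]²) = 1/(1 + 10^+1.87 + 10^+0.73) = 0.01242
DIC = [CO2*]/α₀ = 1.561×10^-5 / 0.01242 = 1.257 mmol/kg
CA = (α₁ + 2α₂)·DIC = (0.9209 + 2×0.06671) × 1.257 = 1.33 mmol/kg

CA = 1.33 mmol/kg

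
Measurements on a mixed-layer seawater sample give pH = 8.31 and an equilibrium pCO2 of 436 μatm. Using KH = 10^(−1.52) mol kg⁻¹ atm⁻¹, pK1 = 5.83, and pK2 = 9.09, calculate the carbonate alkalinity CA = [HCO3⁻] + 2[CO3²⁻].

[CO2*] = KH · pCO2 = 10^(−1.52) × 436×10^-6 = 1.317×10^-5 mol/kg
α₀ = 1/(1 + K1/[H⁺] + K1K2/[H⁺]²) = 1/(1 + 10^+2.48 + 10^+1.70) = 0.002832
DIC = [CO2*]/α₀ = 1.317×10^-5 / 0.002832 = 4.649 mmol/kg
CA = (α₁ + 2α₂)·DIC = (0.8552 + 2×0.1419) × 4.649 = 5.30 mmol/kg

CA = 5.30 mmol/kg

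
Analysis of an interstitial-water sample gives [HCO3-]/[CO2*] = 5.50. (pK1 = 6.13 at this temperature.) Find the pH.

From K1 = [H⁺][HCO3-]/[CO2*]:  pH = pK1 + log₁₀([HCO3-]/[CO2*])
log₁₀(5.50) = +0.740
pH = 6.13 + (+0.740) = 6.87

pH = 6.87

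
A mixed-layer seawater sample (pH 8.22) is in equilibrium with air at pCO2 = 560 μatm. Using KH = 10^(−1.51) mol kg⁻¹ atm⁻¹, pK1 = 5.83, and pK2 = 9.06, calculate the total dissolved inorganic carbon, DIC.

DIC = 4.88 mmol/kg

[CO2*] = KH · pCO2 = 10^(−1.51) × 560×10^-6 = 1.731×10^-5 mol/kg
α₀ = 1/(1 + K1/[H⁺] + K1K2/[H⁺]²) = 1/(1 + 10^+2.39 + 10^+1.55) = 0.003547
DIC = [CO2*]/α₀ = 1.731×10^-5 / 0.003547 = 4.88 mmol/kg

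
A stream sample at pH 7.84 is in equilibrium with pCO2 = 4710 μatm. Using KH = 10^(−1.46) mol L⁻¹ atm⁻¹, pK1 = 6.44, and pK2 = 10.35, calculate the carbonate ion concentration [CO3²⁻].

[CO2*] = KH · pCO2 = 10^(−1.46) × 4710×10^-6 = 1.633×10^-4 mol/L
α₀ = 1/(1 + K1/[H⁺] + K1K2/[H⁺]²) = 1/(1 + 10^+1.40 + 10^-1.11) = 0.03817
DIC = [CO2*]/α₀ = 1.633×10^-4 / 0.03817 = 4.278 mmol/L
[CO3²⁻] = α₂·DIC; α₂ = 0.002963, so [CO3²⁻] = 0.002963 × 4.278 = 0.0127 mmol/L = 12.7 μmol/L

[CO3²⁻] = 12.7 μmol/L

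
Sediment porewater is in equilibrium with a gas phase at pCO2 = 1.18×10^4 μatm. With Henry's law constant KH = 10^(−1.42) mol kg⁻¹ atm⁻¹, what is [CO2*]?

KH = 10^(−1.42) = 3.802×10^-2 mol kg⁻¹ atm⁻¹
[CO2*] = KH · pCO2 = 3.802×10^-2 × 1.18×10^4×10^-6 atm = 4.49×10^-4 mol/kg

[CO2*] = 449 μmol/kg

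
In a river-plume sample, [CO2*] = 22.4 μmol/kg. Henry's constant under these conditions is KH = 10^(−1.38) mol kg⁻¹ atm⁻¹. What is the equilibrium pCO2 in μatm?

pCO2 = 537 μatm

KH = 10^(−1.38) = 4.169×10^-2 mol kg⁻¹ atm⁻¹
pCO2 = [CO2*]/KH = 22.4×10^-6 / 4.169×10^-2 = 5.37×10^-4 atm = 537 μatm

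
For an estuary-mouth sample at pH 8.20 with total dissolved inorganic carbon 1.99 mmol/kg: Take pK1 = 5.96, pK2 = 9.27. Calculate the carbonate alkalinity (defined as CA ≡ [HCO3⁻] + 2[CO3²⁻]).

CA = [HCO3⁻] + 2[CO3²⁻] = (α₁ + 2α₂)·DIC
At pH 8.20: [H⁺]/K1 = 10^-2.24 = 0.0057544, K2/[H⁺] = 10^-1.07 = 0.085114
α₁ = 1/(1 + 0.0057544 + 0.085114) = 1/1.0909 = 0.9167; α₂ = α₁·K2/[H⁺] = 0.07802
α₁ + 2α₂ = 1.0727
CA = 1.0727 × 1.99 = 2.13 mmol/kg

CA = 2.13 mmol/kg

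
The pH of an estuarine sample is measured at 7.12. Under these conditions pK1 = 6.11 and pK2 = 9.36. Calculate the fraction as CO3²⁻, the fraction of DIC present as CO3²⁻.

α₂ = 1 / (1 + [H⁺]/K2 + [H⁺]²/(K1K2)) = 1 / (1 + 10^+2.24 + 10^+1.23)
   = 1 / (1 + 173.78 + 16.982) = 1/191.76 = 0.005215

α₂ = 0.00521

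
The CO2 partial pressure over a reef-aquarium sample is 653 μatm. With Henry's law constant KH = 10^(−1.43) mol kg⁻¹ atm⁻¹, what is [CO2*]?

[CO2*] = 24.3 μmol/kg

KH = 10^(−1.43) = 3.715×10^-2 mol kg⁻¹ atm⁻¹
[CO2*] = KH · pCO2 = 3.715×10^-2 × 653×10^-6 atm = 2.43×10^-5 mol/kg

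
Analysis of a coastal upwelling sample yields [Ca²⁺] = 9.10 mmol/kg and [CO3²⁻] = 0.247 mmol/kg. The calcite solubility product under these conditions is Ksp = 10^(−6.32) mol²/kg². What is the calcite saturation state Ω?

Ksp = 10^(−6.32) = 4.786×10^-7
Ω = [Ca²⁺][CO3²⁻]/Ksp = (9.10×10^-3)(0.247×10^-3) / 4.786×10^-7 = 4.70

Ω = 4.70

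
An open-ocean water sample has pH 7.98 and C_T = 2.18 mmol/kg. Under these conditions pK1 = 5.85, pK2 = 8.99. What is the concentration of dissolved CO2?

[CO2*] = 14.6 μmol/kg

α₀ = 1 / (1 + K1/[H⁺] + K1K2/[H⁺]²) = 1 / (1 + 10^+2.13 + 10^+1.12)
   = 1 / (1 + 134.90 + 13.183) = 1/149.08 = 0.006708
[CO2*] = α₀ × DIC = 0.006708 × 2.18 = 0.0146 mmol/kg = 14.6 μmol/kg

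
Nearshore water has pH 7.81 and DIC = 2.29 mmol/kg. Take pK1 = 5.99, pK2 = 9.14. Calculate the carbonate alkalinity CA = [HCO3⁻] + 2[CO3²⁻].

CA = 2.36 mmol/kg

CA = [HCO3⁻] + 2[CO3²⁻] = (α₁ + 2α₂)·DIC
At pH 7.81: [H⁺]/K1 = 10^-1.82 = 0.015136, K2/[H⁺] = 10^-1.33 = 0.046774
α₁ = 1/(1 + 0.015136 + 0.046774) = 1/1.0619 = 0.9417; α₂ = α₁·K2/[H⁺] = 0.04405
α₁ + 2α₂ = 1.0298
CA = 1.0298 × 2.29 = 2.36 mmol/kg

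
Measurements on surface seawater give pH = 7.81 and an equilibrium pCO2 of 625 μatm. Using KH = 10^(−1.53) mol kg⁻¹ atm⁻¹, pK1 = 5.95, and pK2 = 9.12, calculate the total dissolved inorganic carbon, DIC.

[CO2*] = KH · pCO2 = 10^(−1.53) × 625×10^-6 = 1.845×10^-5 mol/kg
α₀ = 1/(1 + K1/[H⁺] + K1K2/[H⁺]²) = 1/(1 + 10^+1.86 + 10^+0.55) = 0.01299
DIC = [CO2*]/α₀ = 1.845×10^-5 / 0.01299 = 1.42 mmol/kg

DIC = 1.42 mmol/kg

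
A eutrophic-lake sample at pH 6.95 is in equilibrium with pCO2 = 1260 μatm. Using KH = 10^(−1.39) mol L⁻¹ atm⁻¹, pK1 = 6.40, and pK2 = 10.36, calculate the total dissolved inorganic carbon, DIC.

[CO2*] = KH · pCO2 = 10^(−1.39) × 1260×10^-6 = 5.133×10^-5 mol/L
α₀ = 1/(1 + K1/[H⁺] + K1K2/[H⁺]²) = 1/(1 + 10^+0.55 + 10^-2.86) = 0.2198
DIC = [CO2*]/α₀ = 5.133×10^-5 / 0.2198 = 0.234 mmol/L

DIC = 0.234 mmol/L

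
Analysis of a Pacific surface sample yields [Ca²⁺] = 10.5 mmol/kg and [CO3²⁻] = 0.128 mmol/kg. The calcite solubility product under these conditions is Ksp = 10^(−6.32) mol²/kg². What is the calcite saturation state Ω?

Ksp = 10^(−6.32) = 4.786×10^-7
Ω = [Ca²⁺][CO3²⁻]/Ksp = (10.5×10^-3)(0.128×10^-3) / 4.786×10^-7 = 2.81

Ω = 2.81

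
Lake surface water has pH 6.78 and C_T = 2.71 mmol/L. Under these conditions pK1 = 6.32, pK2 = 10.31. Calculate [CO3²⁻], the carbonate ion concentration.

[CO3²⁻] = 0.594 μmol/L

α₂ = 1 / (1 + [H⁺]/K2 + [H⁺]²/(K1K2)) = 1 / (1 + 10^+3.53 + 10^+3.07)
   = 1 / (1 + 3388.4 + 1174.9) = 1/4564.3 = 0.0002191
[CO3²⁻] = α₂ × DIC = 0.0002191 × 2.71 = 0.000594 mmol/L = 0.594 μmol/L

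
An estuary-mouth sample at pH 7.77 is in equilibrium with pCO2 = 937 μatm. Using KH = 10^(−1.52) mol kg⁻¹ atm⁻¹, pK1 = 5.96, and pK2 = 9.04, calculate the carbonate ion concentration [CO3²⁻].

[CO2*] = KH · pCO2 = 10^(−1.52) × 937×10^-6 = 2.830×10^-5 mol/kg
α₀ = 1/(1 + K1/[H⁺] + K1K2/[H⁺]²) = 1/(1 + 10^+1.81 + 10^+0.54) = 0.01449
DIC = [CO2*]/α₀ = 2.830×10^-5 / 0.01449 = 1.953 mmol/kg
[CO3²⁻] = α₂·DIC; α₂ = 0.05023, so [CO3²⁻] = 0.05023 × 1.953 = 0.0981 mmol/kg

[CO3²⁻] = 0.0981 mmol/kg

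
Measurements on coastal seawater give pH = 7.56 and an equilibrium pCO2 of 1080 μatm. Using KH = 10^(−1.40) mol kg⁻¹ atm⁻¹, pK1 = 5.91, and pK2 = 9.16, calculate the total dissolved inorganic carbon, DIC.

[CO2*] = KH · pCO2 = 10^(−1.40) × 1080×10^-6 = 4.300×10^-5 mol/kg
α₀ = 1/(1 + K1/[H⁺] + K1K2/[H⁺]²) = 1/(1 + 10^+1.65 + 10^+0.05) = 0.02137
DIC = [CO2*]/α₀ = 4.300×10^-5 / 0.02137 = 2.01 mmol/kg

DIC = 2.01 mmol/kg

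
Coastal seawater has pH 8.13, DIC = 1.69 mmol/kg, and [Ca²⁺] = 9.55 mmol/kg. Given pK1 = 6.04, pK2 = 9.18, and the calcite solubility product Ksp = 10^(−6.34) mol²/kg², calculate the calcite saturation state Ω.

Ω = 2.87

α₂ = 1 / (1 + [H⁺]/K2 + [H⁺]²/(K1K2)) = 1 / (1 + 10^+1.05 + 10^-1.04)
   = 1 / (1 + 11.220 + 0.091201) = 1/12.311 = 0.08123
[CO3²⁻] = α₂ × DIC = 0.08123 × 1.69 = 0.1373 mmol/kg
Ksp = 10^(−6.34) = 4.571×10^-7
Ω = [Ca²⁺][CO3²⁻]/Ksp = (9.55×10^-3)(1.373×10^-4) / 4.571×10^-7 = 2.87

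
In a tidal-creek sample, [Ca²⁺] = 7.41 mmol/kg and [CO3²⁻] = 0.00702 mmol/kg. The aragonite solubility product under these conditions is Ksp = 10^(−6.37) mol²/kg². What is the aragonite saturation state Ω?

Ω = 0.122

Ksp = 10^(−6.37) = 4.266×10^-7
Ω = [Ca²⁺][CO3²⁻]/Ksp = (7.41×10^-3)(0.00702×10^-3) / 4.266×10^-7 = 0.122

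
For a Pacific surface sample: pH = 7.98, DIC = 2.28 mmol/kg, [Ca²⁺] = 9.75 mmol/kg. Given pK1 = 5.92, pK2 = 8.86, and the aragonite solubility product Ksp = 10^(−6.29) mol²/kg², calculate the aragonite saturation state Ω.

α₂ = 1 / (1 + [H⁺]/K2 + [H⁺]²/(K1K2)) = 1 / (1 + 10^+0.88 + 10^-1.18)
   = 1 / (1 + 7.5858 + 0.066069) = 1/8.6518 = 0.1156
[CO3²⁻] = α₂ × DIC = 0.1156 × 2.28 = 0.2635 mmol/kg
Ksp = 10^(−6.29) = 5.129×10^-7
Ω = [Ca²⁺][CO3²⁻]/Ksp = (9.75×10^-3)(2.635×10^-4) / 5.129×10^-7 = 5.01

Ω = 5.01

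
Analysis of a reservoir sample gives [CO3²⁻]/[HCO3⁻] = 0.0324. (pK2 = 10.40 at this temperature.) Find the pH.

pH = 8.91

From K2 = [H⁺][CO3²⁻]/[HCO3⁻]:  pH = pK2 + log₁₀([CO3²⁻]/[HCO3⁻])
log₁₀(0.0324) = -1.489
pH = 10.40 + (-1.489) = 8.91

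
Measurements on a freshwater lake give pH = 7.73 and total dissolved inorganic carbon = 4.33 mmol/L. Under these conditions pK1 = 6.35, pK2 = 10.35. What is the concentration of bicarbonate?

α₁ = 1 / (1 + [H⁺]/K1 + K2/[H⁺]) = 1 / (1 + 10^-1.38 + 10^-2.62)
   = 1 / (1 + 0.041687 + 0.0023988) = 1/1.0441 = 0.9578
[HCO3⁻] = α₁ × DIC = 0.9578 × 4.33 = 4.15 mmol/L

[HCO3⁻] = 4.15 mmol/L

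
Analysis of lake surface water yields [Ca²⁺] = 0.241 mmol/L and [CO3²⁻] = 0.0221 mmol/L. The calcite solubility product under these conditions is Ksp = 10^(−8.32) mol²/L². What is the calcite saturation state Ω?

Ω = 1.11

Ksp = 10^(−8.32) = 4.786×10^-9
Ω = [Ca²⁺][CO3²⁻]/Ksp = (0.241×10^-3)(0.0221×10^-3) / 4.786×10^-9 = 1.11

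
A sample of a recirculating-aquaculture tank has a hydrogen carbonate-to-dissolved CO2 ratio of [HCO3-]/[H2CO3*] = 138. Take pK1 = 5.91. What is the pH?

pH = 8.05

From K1 = [H⁺][HCO3-]/[H2CO3*]:  pH = pK1 + log₁₀([HCO3-]/[H2CO3*])
log₁₀(138) = +2.140
pH = 5.91 + (+2.140) = 8.05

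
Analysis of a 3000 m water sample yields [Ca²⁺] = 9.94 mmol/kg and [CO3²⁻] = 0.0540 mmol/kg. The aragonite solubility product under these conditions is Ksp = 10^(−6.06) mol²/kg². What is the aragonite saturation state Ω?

Ksp = 10^(−6.06) = 8.710×10^-7
Ω = [Ca²⁺][CO3²⁻]/Ksp = (9.94×10^-3)(0.0540×10^-3) / 8.710×10^-7 = 0.616

Ω = 0.616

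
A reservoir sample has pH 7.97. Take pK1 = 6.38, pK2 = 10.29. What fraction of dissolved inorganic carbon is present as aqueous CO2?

α₀ = 0.0249

α₀ = 1 / (1 + K1/[H⁺] + K1K2/[H⁺]²) = 1 / (1 + 10^+1.59 + 10^-0.73)
   = 1 / (1 + 38.905 + 0.18621) = 1/40.091 = 0.02494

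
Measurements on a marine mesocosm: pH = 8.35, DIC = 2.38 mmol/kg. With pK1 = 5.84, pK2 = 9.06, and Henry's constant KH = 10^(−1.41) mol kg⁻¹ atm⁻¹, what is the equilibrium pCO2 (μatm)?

α₀ = 1 / (1 + K1/[H⁺] + K1K2/[H⁺]²) = 1 / (1 + 10^+2.51 + 10^+1.80)
   = 1 / (1 + 323.59 + 63.096) = 1/387.69 = 0.002579
[CO2*] = α₀ × DIC = 0.002579 × 2.38 = 0.006139 mmol/kg = 6.139 μmol/kg
pCO2 = [CO2*]/KH = 6.139×10^-6 / 3.890×10^-2 = 158 μatm

pCO2 = 158 μatm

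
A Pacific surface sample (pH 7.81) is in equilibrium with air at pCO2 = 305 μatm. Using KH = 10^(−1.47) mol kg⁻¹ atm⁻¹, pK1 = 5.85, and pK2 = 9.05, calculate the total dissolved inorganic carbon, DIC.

DIC = 1.01 mmol/kg

[CO2*] = KH · pCO2 = 10^(−1.47) × 305×10^-6 = 1.033×10^-5 mol/kg
α₀ = 1/(1 + K1/[H⁺] + K1K2/[H⁺]²) = 1/(1 + 10^+1.96 + 10^+0.72) = 0.01026
DIC = [CO2*]/α₀ = 1.033×10^-5 / 0.01026 = 1.01 mmol/kg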